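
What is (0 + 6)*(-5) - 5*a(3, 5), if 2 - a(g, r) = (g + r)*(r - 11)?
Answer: -280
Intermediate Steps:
a(g, r) = 2 - (-11 + r)*(g + r) (a(g, r) = 2 - (g + r)*(r - 11) = 2 - (g + r)*(-11 + r) = 2 - (-11 + r)*(g + r))
(0 + 6)*(-5) - 5*a(3, 5) = (0 + 6)*(-5) - 5*(2 - 1*5² + 11*3 + 11*5 - 1*3*5) = 6*(-5) - 5*(2 - 1*25 + 33 + 55 - 15) = -30 - 5*(2 - 25 + 33 + 55 - 15) = -30 - 5*50 = -30 - 250 = -280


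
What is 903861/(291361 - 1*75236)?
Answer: 129123/30875 ≈ 4.1821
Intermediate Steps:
903861/(291361 - 1*75236) = 903861/(291361 - 75236) = 903861/216125 = 903861*(1/216125) = 129123/30875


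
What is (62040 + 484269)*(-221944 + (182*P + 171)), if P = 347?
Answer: -86654987271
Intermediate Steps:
(62040 + 484269)*(-221944 + (182*P + 171)) = (62040 + 484269)*(-221944 + (182*347 + 171)) = 546309*(-221944 + (63154 + 171)) = 546309*(-221944 + 63325) = 546309*(-158619) = -86654987271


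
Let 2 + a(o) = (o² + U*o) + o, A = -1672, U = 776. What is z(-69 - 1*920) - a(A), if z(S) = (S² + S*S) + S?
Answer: 458815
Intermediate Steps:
a(o) = -2 + o² + 777*o (a(o) = -2 + ((o² + 776*o) + o) = -2 + (o² + 777*o) = -2 + o² + 777*o)
z(S) = S + 2*S² (z(S) = (S² + S²) + S = 2*S² + S = S + 2*S²)
z(-69 - 1*920) - a(A) = (-69 - 1*920)*(1 + 2*(-69 - 1*920)) - (-2 + (-1672)² + 777*(-1672)) = (-69 - 920)*(1 + 2*(-69 - 920)) - (-2 + 2795584 - 1299144) = -989*(1 + 2*(-989)) - 1*1496438 = -989*(1 - 1978) - 1496438 = -989*(-1977) - 1496438 = 1955253 - 1496438 = 458815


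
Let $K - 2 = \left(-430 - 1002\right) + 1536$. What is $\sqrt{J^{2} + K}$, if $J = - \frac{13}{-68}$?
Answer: $\frac{\sqrt{490313}}{68} \approx 10.297$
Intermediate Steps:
$J = \frac{13}{68}$ ($J = \left(-13\right) \left(- \frac{1}{68}\right) = \frac{13}{68} \approx 0.19118$)
$K = 106$ ($K = 2 + \left(\left(-430 - 1002\right) + 1536\right) = 2 + \left(-1432 + 1536\right) = 2 + 104 = 106$)
$\sqrt{J^{2} + K} = \sqrt{\left(\frac{13}{68}\right)^{2} + 106} = \sqrt{\frac{169}{4624} + 106} = \sqrt{\frac{490313}{4624}} = \frac{\sqrt{490313}}{68}$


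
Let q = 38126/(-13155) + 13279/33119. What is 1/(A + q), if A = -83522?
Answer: -435680445/36389990137039 ≈ -1.1973e-5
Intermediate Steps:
q = -1088009749/435680445 (q = 38126*(-1/13155) + 13279*(1/33119) = -38126/13155 + 13279/33119 = -1088009749/435680445 ≈ -2.4973)
1/(A + q) = 1/(-83522 - 1088009749/435680445) = 1/(-36389990137039/435680445) = -435680445/36389990137039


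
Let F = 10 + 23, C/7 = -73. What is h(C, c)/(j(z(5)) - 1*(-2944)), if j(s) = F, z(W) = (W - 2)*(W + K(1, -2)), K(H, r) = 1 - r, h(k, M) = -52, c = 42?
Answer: -4/229 ≈ -0.017467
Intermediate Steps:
C = -511 (C = 7*(-73) = -511)
F = 33
z(W) = (-2 + W)*(3 + W) (z(W) = (W - 2)*(W + (1 - 1*(-2))) = (-2 + W)*(W + (1 + 2)) = (-2 + W)*(W + 3) = (-2 + W)*(3 + W))
j(s) = 33
h(C, c)/(j(z(5)) - 1*(-2944)) = -52/(33 - 1*(-2944)) = -52/(33 + 2944) = -52/2977 = -52*1/2977 = -4/229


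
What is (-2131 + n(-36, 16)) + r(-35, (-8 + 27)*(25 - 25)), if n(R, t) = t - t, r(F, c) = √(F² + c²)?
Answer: -2096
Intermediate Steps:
n(R, t) = 0
(-2131 + n(-36, 16)) + r(-35, (-8 + 27)*(25 - 25)) = (-2131 + 0) + √((-35)² + ((-8 + 27)*(25 - 25))²) = -2131 + √(1225 + (19*0)²) = -2131 + √(1225 + 0²) = -2131 + √(1225 + 0) = -2131 + √1225 = -2131 + 35 = -2096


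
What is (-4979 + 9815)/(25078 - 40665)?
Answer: -372/1199 ≈ -0.31026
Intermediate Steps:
(-4979 + 9815)/(25078 - 40665) = 4836/(-15587) = 4836*(-1/15587) = -372/1199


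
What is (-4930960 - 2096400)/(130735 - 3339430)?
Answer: 1405472/641739 ≈ 2.1901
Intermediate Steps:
(-4930960 - 2096400)/(130735 - 3339430) = -7027360/(-3208695) = -7027360*(-1/3208695) = 1405472/641739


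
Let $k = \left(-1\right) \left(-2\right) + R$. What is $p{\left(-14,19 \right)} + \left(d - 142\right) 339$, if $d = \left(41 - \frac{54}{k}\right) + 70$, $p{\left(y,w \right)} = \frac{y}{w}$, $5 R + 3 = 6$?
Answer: $- \frac{4334975}{247} \approx -17551.0$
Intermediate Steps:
$R = \frac{3}{5}$ ($R = - \frac{3}{5} + \frac{1}{5} \cdot 6 = - \frac{3}{5} + \frac{6}{5} = \frac{3}{5} \approx 0.6$)
$k = \frac{13}{5}$ ($k = \left(-1\right) \left(-2\right) + \frac{3}{5} = 2 + \frac{3}{5} = \frac{13}{5} \approx 2.6$)
$d = \frac{1173}{13}$ ($d = \left(41 - \frac{54}{\frac{13}{5}}\right) + 70 = \left(41 - \frac{270}{13}\right) + 70 = \frac{263}{13} + 70 = \frac{1173}{13} \approx 90.231$)
$p{\left(-14,19 \right)} + \left(d - 142\right) 339 = - \frac{14}{19} + \left(\frac{1173}{13} - 142\right) 339 = \left(-14\right) \frac{1}{19} - \frac{228147}{13} = - \frac{14}{19} - \frac{228147}{13} = - \frac{4334975}{247}$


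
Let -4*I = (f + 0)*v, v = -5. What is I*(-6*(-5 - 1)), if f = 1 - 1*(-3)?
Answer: 180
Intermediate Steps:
f = 4 (f = 1 + 3 = 4)
I = 5 (I = -(4 + 0)*(-5)/4 = -(-5) = -1/4*(-20) = 5)
I*(-6*(-5 - 1)) = 5*(-6*(-5 - 1)) = 5*(-6*(-6)) = 5*36 = 180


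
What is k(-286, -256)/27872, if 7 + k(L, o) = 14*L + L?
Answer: -4297/27872 ≈ -0.15417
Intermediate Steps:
k(L, o) = -7 + 15*L (k(L, o) = -7 + (14*L + L) = -7 + 15*L)
k(-286, -256)/27872 = (-7 + 15*(-286))/27872 = (-7 - 4290)*(1/27872) = -4297*1/27872 = -4297/27872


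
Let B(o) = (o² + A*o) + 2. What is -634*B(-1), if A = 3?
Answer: 0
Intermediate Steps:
B(o) = 2 + o² + 3*o (B(o) = (o² + 3*o) + 2 = 2 + o² + 3*o)
-634*B(-1) = -634*(2 + (-1)² + 3*(-1)) = -634*(2 + 1 - 3) = -634*0 = 0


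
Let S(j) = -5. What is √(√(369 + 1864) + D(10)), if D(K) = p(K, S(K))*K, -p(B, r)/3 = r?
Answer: √(150 + √2233) ≈ 14.045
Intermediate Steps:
p(B, r) = -3*r
D(K) = 15*K (D(K) = (-3*(-5))*K = 15*K)
√(√(369 + 1864) + D(10)) = √(√(369 + 1864) + 15*10) = √(√2233 + 150) = √(150 + √2233)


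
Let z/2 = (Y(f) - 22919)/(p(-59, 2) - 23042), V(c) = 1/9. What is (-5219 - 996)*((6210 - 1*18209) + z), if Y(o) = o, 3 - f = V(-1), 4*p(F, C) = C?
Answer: 30924126356695/414747 ≈ 7.4561e+7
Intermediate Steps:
V(c) = ⅑
p(F, C) = C/4
f = 26/9 (f = 3 - 1*⅑ = 3 - ⅑ = 26/9 ≈ 2.8889)
z = 824980/414747 (z = 2*((26/9 - 22919)/((¼)*2 - 23042)) = 2*(-206245/(9*(½ - 23042))) = 2*(-206245/(9*(-46083/2))) = 2*(-206245/9*(-2/46083)) = 2*(412490/414747) = 824980/414747 ≈ 1.9891)
(-5219 - 996)*((6210 - 1*18209) + z) = (-5219 - 996)*((6210 - 1*18209) + 824980/414747) = -6215*((6210 - 18209) + 824980/414747) = -6215*(-11999 + 824980/414747) = -6215*(-4975724273/414747) = 30924126356695/414747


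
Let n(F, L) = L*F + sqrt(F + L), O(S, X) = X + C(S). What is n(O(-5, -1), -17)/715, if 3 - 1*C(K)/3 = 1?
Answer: -17/143 + 2*I*sqrt(3)/715 ≈ -0.11888 + 0.0048449*I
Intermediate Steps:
C(K) = 6 (C(K) = 9 - 3*1 = 9 - 3 = 6)
O(S, X) = 6 + X (O(S, X) = X + 6 = 6 + X)
n(F, L) = sqrt(F + L) + F*L (n(F, L) = F*L + sqrt(F + L) = sqrt(F + L) + F*L)
n(O(-5, -1), -17)/715 = (sqrt((6 - 1) - 17) + (6 - 1)*(-17))/715 = (sqrt(5 - 17) + 5*(-17))*(1/715) = (sqrt(-12) - 85)*(1/715) = (2*I*sqrt(3) - 85)*(1/715) = (-85 + 2*I*sqrt(3))*(1/715) = -17/143 + 2*I*sqrt(3)/715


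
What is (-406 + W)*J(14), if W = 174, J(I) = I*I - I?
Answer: -42224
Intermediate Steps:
J(I) = I² - I
(-406 + W)*J(14) = (-406 + 174)*(14*(-1 + 14)) = -3248*13 = -232*182 = -42224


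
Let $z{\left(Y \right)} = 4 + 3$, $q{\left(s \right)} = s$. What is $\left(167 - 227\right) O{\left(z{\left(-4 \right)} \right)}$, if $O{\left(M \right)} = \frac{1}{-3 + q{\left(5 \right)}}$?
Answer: $-30$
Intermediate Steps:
$z{\left(Y \right)} = 7$
$O{\left(M \right)} = \frac{1}{2}$ ($O{\left(M \right)} = \frac{1}{-3 + 5} = \frac{1}{2}$)
$\left(167 - 227\right) O{\left(z{\left(-4 \right)} \right)} = \left(167 - 227\right) \frac{1}{2} = \left(-60\right) \frac{1}{2} = -30$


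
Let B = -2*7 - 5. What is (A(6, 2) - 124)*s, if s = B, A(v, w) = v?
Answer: 2242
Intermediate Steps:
B = -19 (B = -14 - 5 = -19)
s = -19
(A(6, 2) - 124)*s = (6 - 124)*(-19) = -118*(-19) = 2242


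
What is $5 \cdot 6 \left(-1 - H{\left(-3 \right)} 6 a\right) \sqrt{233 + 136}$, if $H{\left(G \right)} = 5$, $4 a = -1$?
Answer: $585 \sqrt{41} \approx 3745.8$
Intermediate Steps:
$a = - \frac{1}{4}$ ($a = \frac{1}{4} \left(-1\right) = - \frac{1}{4} \approx -0.25$)
$5 \cdot 6 \left(-1 - H{\left(-3 \right)} 6 a\right) \sqrt{233 + 136} = 5 \cdot 6 \left(-1 - 5 \cdot 6 \left(- \frac{1}{4}\right)\right) \sqrt{233 + 136} = 30 \left(-1 - 30 \left(- \frac{1}{4}\right)\right) \sqrt{369} = 30 \left(-1 - - \frac{15}{2}\right) 3 \sqrt{41} = 30 \left(-1 + \frac{15}{2}\right) 3 \sqrt{41} = 30 \cdot \frac{13}{2} \cdot 3 \sqrt{41} = 195 \cdot 3 \sqrt{41} = 585 \sqrt{41}$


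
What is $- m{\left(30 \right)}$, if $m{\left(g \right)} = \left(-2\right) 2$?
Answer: $4$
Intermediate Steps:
$m{\left(g \right)} = -4$
$- m{\left(30 \right)} = \left(-1\right) \left(-4\right) = 4$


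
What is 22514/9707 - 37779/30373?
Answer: 45299567/42118673 ≈ 1.0755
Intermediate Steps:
22514/9707 - 37779/30373 = 22514*(1/9707) - 37779*1/30373 = 22514/9707 - 5397/4339 = 45299567/42118673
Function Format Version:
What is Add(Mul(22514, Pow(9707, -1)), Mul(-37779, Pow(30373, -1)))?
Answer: Rational(45299567, 42118673) ≈ 1.0755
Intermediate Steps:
Add(Mul(22514, Pow(9707, -1)), Mul(-37779, Pow(30373, -1))) = Add(Mul(22514, Rational(1, 9707)), Mul(-37779, Rational(1, 30373))) = Add(Rational(22514, 9707), Rational(-5397, 4339)) = Rational(45299567, 42118673)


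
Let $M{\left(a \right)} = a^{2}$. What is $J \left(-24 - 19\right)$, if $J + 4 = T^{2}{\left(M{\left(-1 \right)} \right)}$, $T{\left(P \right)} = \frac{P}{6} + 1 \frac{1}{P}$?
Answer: $\frac{4085}{36} \approx 113.47$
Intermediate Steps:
$T{\left(P \right)} = \frac{1}{P} + \frac{P}{6}$ ($T{\left(P \right)} = P \frac{1}{6} + \frac{1}{P} = \frac{P}{6} + \frac{1}{P} = \frac{1}{P} + \frac{P}{6}$)
$J = - \frac{95}{36}$ ($J = -4 + \left(\frac{1}{\left(-1\right)^{2}} + \frac{\left(-1\right)^{2}}{6}\right)^{2} = -4 + \left(1^{-1} + \frac{1}{6} \cdot 1\right)^{2} = -4 + \left(1 + \frac{1}{6}\right)^{2} = -4 + \left(\frac{7}{6}\right)^{2} = -4 + \frac{49}{36} = - \frac{95}{36} \approx -2.6389$)
$J \left(-24 - 19\right) = - \frac{95 \left(-24 - 19\right)}{36} = \left(- \frac{95}{36}\right) \left(-43\right) = \frac{4085}{36}$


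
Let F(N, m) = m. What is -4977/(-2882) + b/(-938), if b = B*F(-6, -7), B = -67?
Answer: 1768/1441 ≈ 1.2269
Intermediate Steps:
b = 469 (b = -67*(-7) = 469)
-4977/(-2882) + b/(-938) = -4977/(-2882) + 469/(-938) = -4977*(-1/2882) + 469*(-1/938) = 4977/2882 - ½ = 1768/1441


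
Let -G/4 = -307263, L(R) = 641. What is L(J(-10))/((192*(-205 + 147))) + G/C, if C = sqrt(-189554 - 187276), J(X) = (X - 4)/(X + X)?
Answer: -641/11136 - 204842*I*sqrt(41870)/20935 ≈ -0.057561 - 2002.2*I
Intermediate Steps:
J(X) = (-4 + X)/(2*X) (J(X) = (-4 + X)/((2*X)) = (-4 + X)*(1/(2*X)) = (-4 + X)/(2*X))
G = 1229052 (G = -4*(-307263) = 1229052)
C = 3*I*sqrt(41870) (C = sqrt(-376830) = 3*I*sqrt(41870) ≈ 613.87*I)
L(J(-10))/((192*(-205 + 147))) + G/C = 641/((192*(-205 + 147))) + 1229052/((3*I*sqrt(41870))) = 641/((192*(-58))) + 1229052*(-I*sqrt(41870)/125610) = 641/(-11136) - 204842*I*sqrt(41870)/20935 = 641*(-1/11136) - 204842*I*sqrt(41870)/20935 = -641/11136 - 204842*I*sqrt(41870)/20935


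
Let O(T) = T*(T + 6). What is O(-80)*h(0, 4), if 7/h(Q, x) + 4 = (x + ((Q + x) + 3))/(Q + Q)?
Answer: 0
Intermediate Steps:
O(T) = T*(6 + T)
h(Q, x) = 7/(-4 + (3 + Q + 2*x)/(2*Q)) (h(Q, x) = 7/(-4 + (x + ((Q + x) + 3))/(Q + Q)) = 7/(-4 + (x + (3 + Q + x))/((2*Q))) = 7/(-4 + (3 + Q + 2*x)*(1/(2*Q))) = 7/(-4 + (3 + Q + 2*x)/(2*Q)))
O(-80)*h(0, 4) = (-80*(6 - 80))*(14*0/(3 - 7*0 + 2*4)) = (-80*(-74))*(14*0/(3 + 0 + 8)) = 5920*(14*0/11) = 5920*(14*0*(1/11)) = 5920*0 = 0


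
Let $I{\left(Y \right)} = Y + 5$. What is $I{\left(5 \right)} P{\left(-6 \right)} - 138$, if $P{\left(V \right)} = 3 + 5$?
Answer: $-58$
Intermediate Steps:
$P{\left(V \right)} = 8$
$I{\left(Y \right)} = 5 + Y$
$I{\left(5 \right)} P{\left(-6 \right)} - 138 = \left(5 + 5\right) 8 - 138 = 10 \cdot 8 - 138 = 80 - 138 = -58$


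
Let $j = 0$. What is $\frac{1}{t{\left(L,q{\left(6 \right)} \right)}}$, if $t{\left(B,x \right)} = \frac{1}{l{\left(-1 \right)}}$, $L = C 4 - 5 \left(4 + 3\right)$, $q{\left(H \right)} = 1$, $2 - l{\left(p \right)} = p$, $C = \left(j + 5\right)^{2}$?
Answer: $3$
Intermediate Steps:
$C = 25$ ($C = \left(0 + 5\right)^{2} = 5^{2} = 25$)
$l{\left(p \right)} = 2 - p$
$L = 65$ ($L = 25 \cdot 4 - 5 \left(4 + 3\right) = 100 - 35 = 65$)
$t{\left(B,x \right)} = \frac{1}{3}$ ($t{\left(B,x \right)} = \frac{1}{2 - -1} = \frac{1}{2 + 1} = \frac{1}{3}$)
$\frac{1}{t{\left(L,q{\left(6 \right)} \right)}} = \frac{1}{\frac{1}{3}} = 3$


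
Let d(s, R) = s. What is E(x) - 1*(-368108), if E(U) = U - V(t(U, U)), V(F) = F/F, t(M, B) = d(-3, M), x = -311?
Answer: 367796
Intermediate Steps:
t(M, B) = -3
V(F) = 1
E(U) = -1 + U (E(U) = U - 1*1 = U - 1 = -1 + U)
E(x) - 1*(-368108) = (-1 - 311) - 1*(-368108) = -312 + 368108 = 367796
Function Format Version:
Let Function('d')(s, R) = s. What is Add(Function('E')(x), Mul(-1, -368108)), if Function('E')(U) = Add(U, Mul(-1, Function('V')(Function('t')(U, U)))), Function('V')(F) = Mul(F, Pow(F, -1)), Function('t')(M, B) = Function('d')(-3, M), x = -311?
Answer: 367796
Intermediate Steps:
Function('t')(M, B) = -3
Function('V')(F) = 1
Function('E')(U) = Add(-1, U) (Function('E')(U) = Add(U, Mul(-1, 1)) = Add(U, -1) = Add(-1, U))
Add(Function('E')(x), Mul(-1, -368108)) = Add(Add(-1, -311), Mul(-1, -368108)) = Add(-312, 368108) = 367796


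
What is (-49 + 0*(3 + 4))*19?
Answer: -931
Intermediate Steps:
(-49 + 0*(3 + 4))*19 = (-49 + 0*7)*19 = (-49 + 0)*19 = -49*19 = -931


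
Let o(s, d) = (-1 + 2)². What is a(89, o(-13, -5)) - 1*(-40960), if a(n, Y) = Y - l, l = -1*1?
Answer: 40962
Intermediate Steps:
l = -1
o(s, d) = 1 (o(s, d) = 1² = 1)
a(n, Y) = 1 + Y (a(n, Y) = Y - 1*(-1) = Y + 1 = 1 + Y)
a(89, o(-13, -5)) - 1*(-40960) = (1 + 1) - 1*(-40960) = 2 + 40960 = 40962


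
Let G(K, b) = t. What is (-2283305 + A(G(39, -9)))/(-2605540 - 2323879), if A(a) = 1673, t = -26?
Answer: 2281632/4929419 ≈ 0.46286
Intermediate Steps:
G(K, b) = -26
(-2283305 + A(G(39, -9)))/(-2605540 - 2323879) = (-2283305 + 1673)/(-2605540 - 2323879) = -2281632/(-4929419) = -2281632*(-1/4929419) = 2281632/4929419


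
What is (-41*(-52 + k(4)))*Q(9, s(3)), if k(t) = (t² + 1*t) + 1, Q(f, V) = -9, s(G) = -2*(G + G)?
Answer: -11439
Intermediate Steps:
s(G) = -4*G
k(t) = 1 + t + t² (k(t) = (t² + t) + 1 = (t + t²) + 1 = 1 + t + t²)
(-41*(-52 + k(4)))*Q(9, s(3)) = -41*(-52 + (1 + 4 + 4²))*(-9) = -41*(-52 + (1 + 4 + 16))*(-9) = -41*(-52 + 21)*(-9) = -41*(-31)*(-9) = 1271*(-9) = -11439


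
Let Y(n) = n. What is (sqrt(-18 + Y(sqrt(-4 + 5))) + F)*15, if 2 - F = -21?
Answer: 345 + 15*I*sqrt(17) ≈ 345.0 + 61.847*I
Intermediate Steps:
F = 23 (F = 2 - 1*(-21) = 2 + 21 = 23)
(sqrt(-18 + Y(sqrt(-4 + 5))) + F)*15 = (sqrt(-18 + sqrt(-4 + 5)) + 23)*15 = (sqrt(-18 + sqrt(1)) + 23)*15 = (sqrt(-18 + 1) + 23)*15 = (sqrt(-17) + 23)*15 = (I*sqrt(17) + 23)*15 = (23 + I*sqrt(17))*15 = 345 + 15*I*sqrt(17)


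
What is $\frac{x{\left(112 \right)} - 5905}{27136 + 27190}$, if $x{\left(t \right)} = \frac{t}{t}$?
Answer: $- \frac{2952}{27163} \approx -0.10868$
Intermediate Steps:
$x{\left(t \right)} = 1$
$\frac{x{\left(112 \right)} - 5905}{27136 + 27190} = \frac{1 - 5905}{27136 + 27190} = - \frac{5904}{54326} = \left(-5904\right) \frac{1}{54326} = - \frac{2952}{27163}$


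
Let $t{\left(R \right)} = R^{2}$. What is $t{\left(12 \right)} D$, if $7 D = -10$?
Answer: $- \frac{1440}{7} \approx -205.71$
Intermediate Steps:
$D = - \frac{10}{7}$ ($D = \frac{1}{7} \left(-10\right) = - \frac{10}{7} \approx -1.4286$)
$t{\left(12 \right)} D = 12^{2} \left(- \frac{10}{7}\right) = 144 \left(- \frac{10}{7}\right) = - \frac{1440}{7}$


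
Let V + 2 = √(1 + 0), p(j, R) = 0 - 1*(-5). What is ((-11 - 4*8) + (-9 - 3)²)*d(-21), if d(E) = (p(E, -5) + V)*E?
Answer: -8484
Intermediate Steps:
p(j, R) = 5 (p(j, R) = 0 + 5 = 5)
V = -1 (V = -2 + √(1 + 0) = -2 + √1 = -2 + 1 = -1)
d(E) = 4*E (d(E) = (5 - 1)*E = 4*E)
((-11 - 4*8) + (-9 - 3)²)*d(-21) = ((-11 - 4*8) + (-9 - 3)²)*(4*(-21)) = ((-11 - 32) + (-12)²)*(-84) = (-43 + 144)*(-84) = 101*(-84) = -8484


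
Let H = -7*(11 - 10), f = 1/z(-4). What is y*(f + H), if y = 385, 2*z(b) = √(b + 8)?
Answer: -2310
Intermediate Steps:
z(b) = √(8 + b)/2 (z(b) = √(b + 8)/2 = √(8 + b)/2)
f = 1 (f = 1/(√(8 - 4)/2) = 1/(√4/2) = 1/((½)*2) = 1/1 = 1)
H = -7 (H = -7*1 = -7)
y*(f + H) = 385*(1 - 7) = 385*(-6) = -2310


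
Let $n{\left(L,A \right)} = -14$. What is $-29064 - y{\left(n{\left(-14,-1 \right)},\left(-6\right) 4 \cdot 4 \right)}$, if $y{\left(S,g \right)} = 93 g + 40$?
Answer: $-20176$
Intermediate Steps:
$y{\left(S,g \right)} = 40 + 93 g$
$-29064 - y{\left(n{\left(-14,-1 \right)},\left(-6\right) 4 \cdot 4 \right)} = -29064 - \left(40 + 93 \left(-6\right) 4 \cdot 4\right) = -29064 - \left(40 + 93 \left(\left(-24\right) 4\right)\right) = -29064 - \left(40 + 93 \left(-96\right)\right) = -29064 - \left(40 - 8928\right) = -29064 - -8888 = -29064 + 8888 = -20176$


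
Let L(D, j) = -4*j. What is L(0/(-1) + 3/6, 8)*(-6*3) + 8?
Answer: 584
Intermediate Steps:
L(0/(-1) + 3/6, 8)*(-6*3) + 8 = (-4*8)*(-6*3) + 8 = -32*(-18) + 8 = 576 + 8 = 584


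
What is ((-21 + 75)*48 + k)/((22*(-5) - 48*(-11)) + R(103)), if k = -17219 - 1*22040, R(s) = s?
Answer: -36667/521 ≈ -70.378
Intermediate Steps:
k = -39259 (k = -17219 - 22040 = -39259)
((-21 + 75)*48 + k)/((22*(-5) - 48*(-11)) + R(103)) = ((-21 + 75)*48 - 39259)/((22*(-5) - 48*(-11)) + 103) = (54*48 - 39259)/((-110 + 528) + 103) = (2592 - 39259)/(418 + 103) = -36667/521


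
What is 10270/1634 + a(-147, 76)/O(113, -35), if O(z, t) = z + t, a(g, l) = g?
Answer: 93477/21242 ≈ 4.4006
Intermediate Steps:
O(z, t) = t + z
10270/1634 + a(-147, 76)/O(113, -35) = 10270/1634 - 147/(-35 + 113) = 10270*(1/1634) - 147/78 = 5135/817 - 147*1/78 = 5135/817 - 49/26 = 93477/21242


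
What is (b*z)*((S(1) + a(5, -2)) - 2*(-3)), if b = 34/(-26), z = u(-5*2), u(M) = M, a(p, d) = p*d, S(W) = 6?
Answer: 340/13 ≈ 26.154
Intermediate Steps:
a(p, d) = d*p
z = -10 (z = -5*2 = -10)
b = -17/13 (b = 34*(-1/26) = -17/13 ≈ -1.3077)
(b*z)*((S(1) + a(5, -2)) - 2*(-3)) = (-17/13*(-10))*((6 - 2*5) - 2*(-3)) = 170*((6 - 10) + 6)/13 = 170*(-4 + 6)/13 = (170/13)*2 = 340/13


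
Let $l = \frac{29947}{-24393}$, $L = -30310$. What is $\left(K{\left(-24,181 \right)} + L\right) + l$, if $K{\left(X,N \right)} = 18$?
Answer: $- \frac{738942703}{24393} \approx -30293.0$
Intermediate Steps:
$l = - \frac{29947}{24393}$ ($l = 29947 \left(- \frac{1}{24393}\right) = - \frac{29947}{24393} \approx -1.2277$)
$\left(K{\left(-24,181 \right)} + L\right) + l = \left(18 - 30310\right) - \frac{29947}{24393} = -30292 - \frac{29947}{24393} = - \frac{738942703}{24393}$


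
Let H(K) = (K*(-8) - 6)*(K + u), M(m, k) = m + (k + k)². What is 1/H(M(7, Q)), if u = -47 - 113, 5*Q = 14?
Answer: 625/23786702 ≈ 2.6275e-5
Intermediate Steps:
Q = 14/5 (Q = (⅕)*14 = 14/5 ≈ 2.8000)
M(m, k) = m + 4*k² (M(m, k) = m + (2*k)² = m + 4*k²)
u = -160
H(K) = (-160 + K)*(-6 - 8*K) (H(K) = (K*(-8) - 6)*(K - 160) = (-8*K - 6)*(-160 + K) = (-6 - 8*K)*(-160 + K) = (-160 + K)*(-6 - 8*K))
1/H(M(7, Q)) = 1/(960 - 8*(7 + 4*(14/5)²)² + 1274*(7 + 4*(14/5)²)) = 1/(960 - 8*(7 + 4*(196/25))² + 1274*(7 + 4*(196/25))) = 1/(960 - 8*(7 + 784/25)² + 1274*(7 + 784/25)) = 1/(960 - 8*(959/25)² + 1274*(959/25)) = 1/(960 - 8*919681/625 + 1221766/25) = 1/(960 - 7357448/625 + 1221766/25) = 1/(23786702/625) = 625/23786702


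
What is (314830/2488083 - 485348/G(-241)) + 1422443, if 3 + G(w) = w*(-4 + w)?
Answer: 104478837061910137/73450698243 ≈ 1.4224e+6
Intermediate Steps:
G(w) = -3 + w*(-4 + w)
(314830/2488083 - 485348/G(-241)) + 1422443 = (314830/2488083 - 485348/(-3 + (-241)**2 - 4*(-241))) + 1422443 = (314830*(1/2488083) - 485348/(-3 + 58081 + 964)) + 1422443 = (314830/2488083 - 485348/59042) + 1422443 = (314830/2488083 - 485348*1/59042) + 1422443 = (314830/2488083 - 242674/29521) + 1422443 = -594498957512/73450698243 + 1422443 = 104478837061910137/73450698243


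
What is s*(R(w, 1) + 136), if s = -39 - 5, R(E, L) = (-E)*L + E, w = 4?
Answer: -5984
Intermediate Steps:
R(E, L) = E - E*L (R(E, L) = -E*L + E = E - E*L)
s = -44
s*(R(w, 1) + 136) = -44*(4*(1 - 1*1) + 136) = -44*(4*(1 - 1) + 136) = -44*(4*0 + 136) = -44*(0 + 136) = -44*136 = -5984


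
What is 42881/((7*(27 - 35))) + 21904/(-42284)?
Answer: -453601707/591976 ≈ -766.25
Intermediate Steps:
42881/((7*(27 - 35))) + 21904/(-42284) = 42881/((7*(-8))) + 21904*(-1/42284) = 42881/(-56) - 5476/10571 = 42881*(-1/56) - 5476/10571 = -42881/56 - 5476/10571 = -453601707/591976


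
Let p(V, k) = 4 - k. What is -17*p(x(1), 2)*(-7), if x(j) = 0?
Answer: 238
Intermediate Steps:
-17*p(x(1), 2)*(-7) = -17*(4 - 1*2)*(-7) = -17*(4 - 2)*(-7) = -17*2*(-7) = -34*(-7) = 238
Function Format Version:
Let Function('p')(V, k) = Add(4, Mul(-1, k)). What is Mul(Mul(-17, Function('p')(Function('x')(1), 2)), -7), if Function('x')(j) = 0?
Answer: 238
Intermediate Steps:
Mul(Mul(-17, Function('p')(Function('x')(1), 2)), -7) = Mul(Mul(-17, Add(4, Mul(-1, 2))), -7) = Mul(Mul(-17, Add(4, -2)), -7) = Mul(Mul(-17, 2), -7) = Mul(-34, -7) = 238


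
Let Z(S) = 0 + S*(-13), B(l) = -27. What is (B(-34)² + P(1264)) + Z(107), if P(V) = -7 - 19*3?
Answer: -726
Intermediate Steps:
Z(S) = -13*S (Z(S) = 0 - 13*S = -13*S)
P(V) = -64 (P(V) = -7 - 57 = -64)
(B(-34)² + P(1264)) + Z(107) = ((-27)² - 64) - 13*107 = (729 - 64) - 1391 = 665 - 1391 = -726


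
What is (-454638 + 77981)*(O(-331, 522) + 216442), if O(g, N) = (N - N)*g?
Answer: -81524394394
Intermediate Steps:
O(g, N) = 0 (O(g, N) = 0*g = 0)
(-454638 + 77981)*(O(-331, 522) + 216442) = (-454638 + 77981)*(0 + 216442) = -376657*216442 = -81524394394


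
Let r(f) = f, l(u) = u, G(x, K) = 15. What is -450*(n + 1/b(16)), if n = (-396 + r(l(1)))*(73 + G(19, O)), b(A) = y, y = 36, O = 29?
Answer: 31283975/2 ≈ 1.5642e+7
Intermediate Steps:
b(A) = 36
n = -34760 (n = (-396 + 1)*(73 + 15) = -395*88 = -34760)
-450*(n + 1/b(16)) = -450*(-34760 + 1/36) = -450*(-1251359/36) = 31283975/2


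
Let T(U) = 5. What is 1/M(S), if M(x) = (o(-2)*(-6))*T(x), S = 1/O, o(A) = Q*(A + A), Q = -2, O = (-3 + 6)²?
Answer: -1/240 ≈ -0.0041667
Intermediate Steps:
O = 9 (O = 3² = 9)
o(A) = -4*A (o(A) = -2*(A + A) = -4*A)
S = ⅑ (S = 1/9 = ⅑ ≈ 0.11111)
M(x) = -240 (M(x) = (-4*(-2)*(-6))*5 = (8*(-6))*5 = -48*5 = -240)
1/M(S) = 1/(-240) = -1/240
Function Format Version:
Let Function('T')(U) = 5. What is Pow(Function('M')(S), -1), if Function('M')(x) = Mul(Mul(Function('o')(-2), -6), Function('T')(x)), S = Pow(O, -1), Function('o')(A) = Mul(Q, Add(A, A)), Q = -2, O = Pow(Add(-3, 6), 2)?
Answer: Rational(-1, 240) ≈ -0.0041667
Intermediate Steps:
O = 9 (O = Pow(3, 2) = 9)
Function('o')(A) = Mul(-4, A) (Function('o')(A) = Mul(-2, Add(A, A)) = Mul(-2, Mul(2, A)) = Mul(-4, A))
S = Rational(1, 9) (S = Pow(9, -1) = Rational(1, 9) ≈ 0.11111)
Function('M')(x) = -240 (Function('M')(x) = Mul(Mul(Mul(-4, -2), -6), 5) = Mul(Mul(8, -6), 5) = Mul(-48, 5) = -240)
Pow(Function('M')(S), -1) = Pow(-240, -1) = Rational(-1, 240)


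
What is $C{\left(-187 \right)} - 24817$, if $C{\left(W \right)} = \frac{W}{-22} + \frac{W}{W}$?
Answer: $- \frac{49615}{2} \approx -24808.0$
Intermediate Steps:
$C{\left(W \right)} = 1 - \frac{W}{22}$ ($C{\left(W \right)} = W \left(- \frac{1}{22}\right) + 1 = - \frac{W}{22} + 1 = 1 - \frac{W}{22}$)
$C{\left(-187 \right)} - 24817 = \left(1 - - \frac{17}{2}\right) - 24817 = \left(1 + \frac{17}{2}\right) - 24817 = \frac{19}{2} - 24817 = - \frac{49615}{2}$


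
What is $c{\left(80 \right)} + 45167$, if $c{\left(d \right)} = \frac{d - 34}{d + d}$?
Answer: $\frac{3613383}{80} \approx 45167.0$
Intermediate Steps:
$c{\left(d \right)} = \frac{-34 + d}{2 d}$
$c{\left(80 \right)} + 45167 = \frac{-34 + 80}{2 \cdot 80} + 45167 = \frac{1}{2} \cdot \frac{1}{80} \cdot 46 + 45167 = \frac{23}{80} + 45167 = \frac{3613383}{80}$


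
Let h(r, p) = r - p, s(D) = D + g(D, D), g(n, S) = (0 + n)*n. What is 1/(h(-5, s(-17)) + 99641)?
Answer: 1/99364 ≈ 1.0064e-5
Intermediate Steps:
g(n, S) = n² (g(n, S) = n*n = n²)
s(D) = D + D²
1/(h(-5, s(-17)) + 99641) = 1/((-5 - (-17)*(1 - 17)) + 99641) = 1/((-5 - (-17)*(-16)) + 99641) = 1/((-5 - 1*272) + 99641) = 1/((-5 - 272) + 99641) = 1/(-277 + 99641) = 1/99364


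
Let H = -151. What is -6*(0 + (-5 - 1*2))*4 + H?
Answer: 17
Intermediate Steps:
-6*(0 + (-5 - 1*2))*4 + H = -6*(0 + (-5 - 1*2))*4 - 151 = -6*(0 + (-5 - 2))*4 - 151 = -6*(0 - 7)*4 - 151 = -6*(-7)*4 - 151 = 42*4 - 151 = 168 - 151 = 17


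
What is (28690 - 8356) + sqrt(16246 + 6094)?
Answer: 20334 + 2*sqrt(5585) ≈ 20483.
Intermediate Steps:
(28690 - 8356) + sqrt(16246 + 6094) = 20334 + sqrt(22340) = 20334 + 2*sqrt(5585)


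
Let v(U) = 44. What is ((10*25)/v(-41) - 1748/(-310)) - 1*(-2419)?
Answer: 8287393/3410 ≈ 2430.3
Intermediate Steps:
((10*25)/v(-41) - 1748/(-310)) - 1*(-2419) = ((10*25)/44 - 1748/(-310)) - 1*(-2419) = (250*(1/44) - 1748*(-1/310)) + 2419 = (125/22 + 874/155) + 2419 = 38603/3410 + 2419 = 8287393/3410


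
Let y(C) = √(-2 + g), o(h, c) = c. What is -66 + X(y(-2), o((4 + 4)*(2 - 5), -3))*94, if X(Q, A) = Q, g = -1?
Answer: -66 + 94*I*√3 ≈ -66.0 + 162.81*I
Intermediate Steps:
y(C) = I*√3 (y(C) = √(-2 - 1) = √(-3) = I*√3)
-66 + X(y(-2), o((4 + 4)*(2 - 5), -3))*94 = -66 + (I*√3)*94 = -66 + 94*I*√3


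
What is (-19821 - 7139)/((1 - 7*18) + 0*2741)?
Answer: 5392/25 ≈ 215.68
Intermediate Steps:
(-19821 - 7139)/((1 - 7*18) + 0*2741) = -26960/((1 - 126) + 0) = -26960/(-125 + 0) = -26960/(-125) = -26960*(-1/125) = 5392/25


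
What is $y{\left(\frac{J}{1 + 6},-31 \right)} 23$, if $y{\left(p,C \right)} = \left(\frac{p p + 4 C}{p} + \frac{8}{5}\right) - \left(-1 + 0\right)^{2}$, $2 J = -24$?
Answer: $\frac{171994}{105} \approx 1638.0$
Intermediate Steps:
$J = -12$ ($J = \frac{1}{2} \left(-24\right) = -12$)
$y{\left(p,C \right)} = \frac{3}{5} + \frac{p^{2} + 4 C}{p}$ ($y{\left(p,C \right)} = \left(\frac{p^{2} + 4 C}{p} + 8 \cdot \frac{1}{5}\right) - \left(-1\right)^{2} = \left(\frac{p^{2} + 4 C}{p} + \frac{8}{5}\right) - 1 = \left(\frac{8}{5} + \frac{p^{2} + 4 C}{p}\right) - 1 = \frac{3}{5} + \frac{p^{2} + 4 C}{p}$)
$y{\left(\frac{J}{1 + 6},-31 \right)} 23 = \left(\frac{3}{5} - \frac{12}{1 + 6} + 4 \left(-31\right) \frac{1}{\left(-12\right) \frac{1}{1 + 6}}\right) 23 = \left(\frac{3}{5} - \frac{12}{7} + 4 \left(-31\right) \frac{1}{\left(-12\right) \frac{1}{7}}\right) 23 = \left(\frac{3}{5} - \frac{12}{7} + 4 \left(-31\right) \frac{1}{- \frac{12}{7}}\right) 23 = \left(\frac{3}{5} - \frac{12}{7} + 4 \left(-31\right) \left(- \frac{7}{12}\right)\right) 23 = \left(\frac{3}{5} - \frac{12}{7} + \frac{217}{3}\right) 23 = \frac{7478}{105} \cdot 23 = \frac{171994}{105}$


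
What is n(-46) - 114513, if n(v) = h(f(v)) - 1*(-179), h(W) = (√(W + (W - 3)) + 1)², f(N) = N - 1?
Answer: -114430 + 2*I*√97 ≈ -1.1443e+5 + 19.698*I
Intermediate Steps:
f(N) = -1 + N
h(W) = (1 + √(-3 + 2*W))² (h(W) = (√(W + (-3 + W)) + 1)² = (√(-3 + 2*W) + 1)² = (1 + √(-3 + 2*W))²)
n(v) = 179 + (1 + √(-5 + 2*v))² (n(v) = (1 + √(-3 + 2*(-1 + v)))² - 1*(-179) = (1 + √(-3 + (-2 + 2*v)))² + 179 = (1 + √(-5 + 2*v))² + 179 = 179 + (1 + √(-5 + 2*v))²)
n(-46) - 114513 = (179 + (1 + √(-5 + 2*(-46)))²) - 114513 = (179 + (1 + √(-5 - 92))²) - 114513 = (179 + (1 + √(-97))²) - 114513 = (179 + (1 + I*√97)²) - 114513 = -114334 + (1 + I*√97)²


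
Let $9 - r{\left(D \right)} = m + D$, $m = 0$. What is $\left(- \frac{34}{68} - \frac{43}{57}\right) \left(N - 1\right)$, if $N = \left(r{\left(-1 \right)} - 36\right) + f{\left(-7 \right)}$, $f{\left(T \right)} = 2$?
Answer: $\frac{3575}{114} \approx 31.36$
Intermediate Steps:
$r{\left(D \right)} = 9 - D$ ($r{\left(D \right)} = 9 - \left(0 + D\right) = 9 - D$)
$N = -24$ ($N = \left(\left(9 - -1\right) - 36\right) + 2 = \left(\left(9 + 1\right) - 36\right) + 2 = \left(10 - 36\right) + 2 = -26 + 2 = -24$)
$\left(- \frac{34}{68} - \frac{43}{57}\right) \left(N - 1\right) = \left(- \frac{34}{68} - \frac{43}{57}\right) \left(-24 - 1\right) = \left(\left(-34\right) \frac{1}{68} - \frac{43}{57}\right) \left(-25\right) = \left(- \frac{1}{2} - \frac{43}{57}\right) \left(-25\right) = \left(- \frac{143}{114}\right) \left(-25\right) = \frac{3575}{114}$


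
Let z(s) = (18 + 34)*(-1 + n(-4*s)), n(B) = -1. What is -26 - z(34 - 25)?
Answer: 78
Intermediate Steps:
z(s) = -104 (z(s) = (18 + 34)*(-1 - 1) = 52*(-2) = -104)
-26 - z(34 - 25) = -26 - 1*(-104) = -26 + 104 = 78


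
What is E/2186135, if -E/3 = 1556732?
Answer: -4670196/2186135 ≈ -2.1363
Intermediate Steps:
E = -4670196 (E = -3*1556732 = -4670196)
E/2186135 = -4670196/2186135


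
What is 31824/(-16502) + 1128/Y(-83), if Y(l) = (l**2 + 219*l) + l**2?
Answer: -79304016/36296149 ≈ -2.1849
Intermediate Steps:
Y(l) = 2*l**2 + 219*l
31824/(-16502) + 1128/Y(-83) = 31824/(-16502) + 1128/((-83*(219 + 2*(-83)))) = 31824*(-1/16502) + 1128/((-83*(219 - 166))) = -15912/8251 + 1128/((-83*53)) = -15912/8251 + 1128/(-4399) = -15912/8251 + 1128*(-1/4399) = -15912/8251 - 1128/4399 = -79304016/36296149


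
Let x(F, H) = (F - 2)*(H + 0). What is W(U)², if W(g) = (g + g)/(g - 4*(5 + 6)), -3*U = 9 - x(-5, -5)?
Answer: 676/2809 ≈ 0.24065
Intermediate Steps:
x(F, H) = H*(-2 + F) (x(F, H) = (-2 + F)*H = H*(-2 + F))
U = 26/3 (U = -(9 - (-5)*(-2 - 5))/3 = -(9 - (-5)*(-7))/3 = -(9 - 1*35)/3 = -(9 - 35)/3 = -⅓*(-26) = 26/3 ≈ 8.6667)
W(g) = 2*g/(-44 + g) (W(g) = (2*g)/(g - 4*11) = (2*g)/(g - 44) = (2*g)/(-44 + g) = 2*g/(-44 + g))
W(U)² = (2*(26/3)/(-44 + 26/3))² = (2*(26/3)/(-106/3))² = (2*(26/3)*(-3/106))² = (-26/53)² = 676/2809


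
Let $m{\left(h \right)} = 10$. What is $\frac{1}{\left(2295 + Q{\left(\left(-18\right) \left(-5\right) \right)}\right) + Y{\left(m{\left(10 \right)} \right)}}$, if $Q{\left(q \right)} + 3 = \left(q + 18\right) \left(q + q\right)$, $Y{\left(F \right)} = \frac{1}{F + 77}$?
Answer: $\frac{87}{1890685} \approx 4.6015 \cdot 10^{-5}$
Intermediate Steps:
$Y{\left(F \right)} = \frac{1}{77 + F}$
$Q{\left(q \right)} = -3 + 2 q \left(18 + q\right)$ ($Q{\left(q \right)} = -3 + \left(q + 18\right) \left(q + q\right) = -3 + \left(18 + q\right) 2 q = -3 + 2 q \left(18 + q\right)$)
$\frac{1}{\left(2295 + Q{\left(\left(-18\right) \left(-5\right) \right)}\right) + Y{\left(m{\left(10 \right)} \right)}} = \frac{1}{\left(2295 + \left(-3 + 2 \left(\left(-18\right) \left(-5\right)\right)^{2} + 36 \left(\left(-18\right) \left(-5\right)\right)\right)\right) + \frac{1}{77 + 10}} = \frac{1}{\left(2295 + \left(-3 + 2 \cdot 90^{2} + 36 \cdot 90\right)\right) + \frac{1}{87}} = \frac{1}{\left(2295 + \left(-3 + 2 \cdot 8100 + 3240\right)\right) + \frac{1}{87}} = \frac{1}{\left(2295 + \left(-3 + 16200 + 3240\right)\right) + \frac{1}{87}} = \frac{1}{\left(2295 + 19437\right) + \frac{1}{87}} = \frac{1}{21732 + \frac{1}{87}} = \frac{1}{\frac{1890685}{87}} = \frac{87}{1890685}$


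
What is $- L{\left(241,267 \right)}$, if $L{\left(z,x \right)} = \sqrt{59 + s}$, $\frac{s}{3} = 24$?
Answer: $- \sqrt{131} \approx -11.446$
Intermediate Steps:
$s = 72$ ($s = 3 \cdot 24 = 72$)
$L{\left(z,x \right)} = \sqrt{131}$ ($L{\left(z,x \right)} = \sqrt{59 + 72} = \sqrt{131}$)
$- L{\left(241,267 \right)} = - \sqrt{131}$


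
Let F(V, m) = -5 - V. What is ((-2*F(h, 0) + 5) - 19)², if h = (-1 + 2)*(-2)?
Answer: 64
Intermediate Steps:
h = -2 (h = 1*(-2) = -2)
((-2*F(h, 0) + 5) - 19)² = ((-2*(-5 - 1*(-2)) + 5) - 19)² = ((-2*(-5 + 2) + 5) - 19)² = ((-2*(-3) + 5) - 19)² = ((6 + 5) - 19)² = (11 - 19)² = (-8)² = 64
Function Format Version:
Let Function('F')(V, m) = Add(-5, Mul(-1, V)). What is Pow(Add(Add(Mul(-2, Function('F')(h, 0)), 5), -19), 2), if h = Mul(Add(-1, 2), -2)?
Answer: 64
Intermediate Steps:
h = -2 (h = Mul(1, -2) = -2)
Pow(Add(Add(Mul(-2, Function('F')(h, 0)), 5), -19), 2) = Pow(Add(Add(Mul(-2, Add(-5, Mul(-1, -2))), 5), -19), 2) = Pow(Add(Add(Mul(-2, Add(-5, 2)), 5), -19), 2) = Pow(Add(Add(Mul(-2, -3), 5), -19), 2) = Pow(Add(Add(6, 5), -19), 2) = Pow(Add(11, -19), 2) = Pow(-8, 2) = 64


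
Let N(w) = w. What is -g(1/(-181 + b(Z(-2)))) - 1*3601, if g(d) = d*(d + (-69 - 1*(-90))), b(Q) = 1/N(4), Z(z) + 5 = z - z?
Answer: -1882286413/522729 ≈ -3600.9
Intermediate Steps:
Z(z) = -5 (Z(z) = -5 + (z - z) = -5 + 0 = -5)
b(Q) = ¼ (b(Q) = 1/4 = ¼)
g(d) = d*(21 + d) (g(d) = d*(d + (-69 + 90)) = d*(d + 21) = d*(21 + d))
-g(1/(-181 + b(Z(-2)))) - 1*3601 = -(21 + 1/(-181 + ¼))/(-181 + ¼) - 1*3601 = -(21 + 1/(-723/4))/(-723/4) - 3601 = -(-4)*(21 - 4/723)/723 - 3601 = -(-4)*15179/(723*723) - 3601 = -1*(-60716/522729) - 3601 = 60716/522729 - 3601 = -1882286413/522729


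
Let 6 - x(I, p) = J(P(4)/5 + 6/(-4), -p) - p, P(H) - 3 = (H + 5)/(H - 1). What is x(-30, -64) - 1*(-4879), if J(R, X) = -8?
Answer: 4829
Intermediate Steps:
P(H) = 3 + (5 + H)/(-1 + H) (P(H) = 3 + (H + 5)/(H - 1) = 3 + (5 + H)/(-1 + H))
x(I, p) = 14 + p (x(I, p) = 6 - (-8 - p) = 6 + (8 + p) = 14 + p)
x(-30, -64) - 1*(-4879) = (14 - 64) - 1*(-4879) = -50 + 4879 = 4829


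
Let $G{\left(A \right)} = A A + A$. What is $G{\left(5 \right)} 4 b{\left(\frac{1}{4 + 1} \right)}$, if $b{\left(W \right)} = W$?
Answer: $24$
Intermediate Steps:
$G{\left(A \right)} = A + A^{2}$ ($G{\left(A \right)} = A^{2} + A = A + A^{2}$)
$G{\left(5 \right)} 4 b{\left(\frac{1}{4 + 1} \right)} = \frac{5 \left(1 + 5\right) 4}{4 + 1} = \frac{5 \cdot 6 \cdot 4}{5} = 30 \cdot 4 \cdot \frac{1}{5} = 120 \cdot \frac{1}{5} = 24$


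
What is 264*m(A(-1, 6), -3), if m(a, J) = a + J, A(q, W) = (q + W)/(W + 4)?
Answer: -660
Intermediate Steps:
A(q, W) = (W + q)/(4 + W)
m(a, J) = J + a
264*m(A(-1, 6), -3) = 264*(-3 + (6 - 1)/(4 + 6)) = 264*(-3 + 5/10) = 264*(-3 + (⅒)*5) = 264*(-3 + ½) = 264*(-5/2) = -660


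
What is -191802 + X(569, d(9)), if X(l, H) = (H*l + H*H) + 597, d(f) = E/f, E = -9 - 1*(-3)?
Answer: -1724255/9 ≈ -1.9158e+5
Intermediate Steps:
E = -6 (E = -9 + 3 = -6)
d(f) = -6/f
X(l, H) = 597 + H**2 + H*l (X(l, H) = (H*l + H**2) + 597 = (H**2 + H*l) + 597 = 597 + H**2 + H*l)
-191802 + X(569, d(9)) = -191802 + (597 + (-6/9)**2 - 6/9*569) = -191802 + (597 + (-6*1/9)**2 - 6*1/9*569) = -191802 + (597 + (-2/3)**2 - 2/3*569) = -191802 + (597 + 4/9 - 1138/3) = -191802 + 1963/9 = -1724255/9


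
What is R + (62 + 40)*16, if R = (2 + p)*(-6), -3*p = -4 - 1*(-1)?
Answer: 1614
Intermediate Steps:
p = 1 (p = -(-4 - 1*(-1))/3 = -(-4 + 1)/3 = -⅓*(-3) = 1)
R = -18 (R = (2 + 1)*(-6) = 3*(-6) = -18)
R + (62 + 40)*16 = -18 + (62 + 40)*16 = -18 + 102*16 = -18 + 1632 = 1614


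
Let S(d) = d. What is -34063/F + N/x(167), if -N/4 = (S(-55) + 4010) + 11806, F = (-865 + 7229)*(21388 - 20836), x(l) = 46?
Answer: -4814578255/3512928 ≈ -1370.5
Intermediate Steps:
F = 3512928 (F = 6364*552 = 3512928)
N = -63044 (N = -4*((-55 + 4010) + 11806) = -4*(3955 + 11806) = -4*15761 = -63044)
-34063/F + N/x(167) = -34063/3512928 - 63044/46 = -34063*1/3512928 - 63044*1/46 = -1481/152736 - 31522/23 = -4814578255/3512928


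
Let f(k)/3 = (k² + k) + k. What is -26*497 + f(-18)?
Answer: -12058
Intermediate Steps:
f(k) = 3*k² + 6*k (f(k) = 3*((k² + k) + k) = 3*((k + k²) + k) = 3*(k² + 2*k) = 3*k² + 6*k)
-26*497 + f(-18) = -26*497 + 3*(-18)*(2 - 18) = -12922 + 3*(-18)*(-16) = -12922 + 864 = -12058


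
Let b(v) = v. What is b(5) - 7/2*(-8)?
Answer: 33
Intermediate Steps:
b(5) - 7/2*(-8) = 5 - 7/2*(-8) = 5 + 28 = 33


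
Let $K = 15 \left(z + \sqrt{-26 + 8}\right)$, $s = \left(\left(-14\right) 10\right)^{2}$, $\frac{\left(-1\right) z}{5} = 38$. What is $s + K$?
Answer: $16750 + 45 i \sqrt{2} \approx 16750.0 + 63.64 i$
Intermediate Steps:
$z = -190$ ($z = \left(-5\right) 38 = -190$)
$s = 19600$ ($s = \left(-140\right)^{2} = 19600$)
$K = -2850 + 45 i \sqrt{2}$ ($K = 15 \left(-190 + \sqrt{-26 + 8}\right) = 15 \left(-190 + \sqrt{-18}\right) = 15 \left(-190 + 3 i \sqrt{2}\right) = -2850 + 45 i \sqrt{2} \approx -2850.0 + 63.64 i$)
$s + K = 19600 - \left(2850 - 45 i \sqrt{2}\right) = 16750 + 45 i \sqrt{2}$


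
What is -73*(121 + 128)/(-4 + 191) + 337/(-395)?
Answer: -7242934/73865 ≈ -98.056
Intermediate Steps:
-73*(121 + 128)/(-4 + 191) + 337/(-395) = -73/(187/249) + 337*(-1/395) = -73/(187*(1/249)) - 337/395 = -73/187/249 - 337/395 = -73*249/187 - 337/395 = -18177/187 - 337/395 = -7242934/73865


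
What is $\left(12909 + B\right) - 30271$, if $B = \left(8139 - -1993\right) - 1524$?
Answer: $-8754$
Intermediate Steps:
$B = 8608$ ($B = \left(8139 + 1993\right) - 1524 = 10132 - 1524 = 8608$)
$\left(12909 + B\right) - 30271 = \left(12909 + 8608\right) - 30271 = 21517 - 30271 = -8754$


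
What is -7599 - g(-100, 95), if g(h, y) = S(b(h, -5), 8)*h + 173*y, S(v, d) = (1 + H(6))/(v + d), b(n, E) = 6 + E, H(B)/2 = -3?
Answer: -216806/9 ≈ -24090.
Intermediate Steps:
H(B) = -6 (H(B) = 2*(-3) = -6)
S(v, d) = -5/(d + v) (S(v, d) = (1 - 6)/(v + d) = -5/(d + v))
g(h, y) = 173*y - 5*h/9 (g(h, y) = (-5/(8 + (6 - 5)))*h + 173*y = (-5/(8 + 1))*h + 173*y = (-5/9)*h + 173*y = (-5*1/9)*h + 173*y = -5*h/9 + 173*y = 173*y - 5*h/9)
-7599 - g(-100, 95) = -7599 - (173*95 - 5/9*(-100)) = -7599 - (16435 + 500/9) = -7599 - 1*148415/9 = -7599 - 148415/9 = -216806/9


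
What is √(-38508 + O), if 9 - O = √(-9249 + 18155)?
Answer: √(-38499 - √8906) ≈ 196.45*I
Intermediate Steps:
O = 9 - √8906 (O = 9 - √(-9249 + 18155) = 9 - √8906 ≈ -85.372)
√(-38508 + O) = √(-38508 + (9 - √8906)) = √(-38499 - √8906)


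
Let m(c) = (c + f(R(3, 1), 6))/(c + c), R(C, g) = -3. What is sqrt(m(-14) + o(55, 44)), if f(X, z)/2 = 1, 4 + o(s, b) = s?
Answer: 6*sqrt(70)/7 ≈ 7.1714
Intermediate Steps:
o(s, b) = -4 + s
f(X, z) = 2 (f(X, z) = 2*1 = 2)
m(c) = (2 + c)/(2*c) (m(c) = (c + 2)/(c + c) = (2 + c)/((2*c)) = (2 + c)*(1/(2*c)) = (2 + c)/(2*c))
sqrt(m(-14) + o(55, 44)) = sqrt((1/2)*(2 - 14)/(-14) + (-4 + 55)) = sqrt((1/2)*(-1/14)*(-12) + 51) = sqrt(3/7 + 51) = sqrt(360/7) = 6*sqrt(70)/7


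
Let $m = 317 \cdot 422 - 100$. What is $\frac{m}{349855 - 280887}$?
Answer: $\frac{66837}{34484} \approx 1.9382$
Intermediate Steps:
$m = 133674$ ($m = 133774 - 100 = 133674$)
$\frac{m}{349855 - 280887} = \frac{133674}{349855 - 280887} = \frac{133674}{68968} = 133674 \cdot \frac{1}{68968} = \frac{66837}{34484}$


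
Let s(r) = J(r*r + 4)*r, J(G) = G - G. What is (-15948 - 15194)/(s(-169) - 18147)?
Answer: 1354/789 ≈ 1.7161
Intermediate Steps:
J(G) = 0
s(r) = 0 (s(r) = 0*r = 0)
(-15948 - 15194)/(s(-169) - 18147) = (-15948 - 15194)/(0 - 18147) = -31142/(-18147) = -31142*(-1/18147) = 1354/789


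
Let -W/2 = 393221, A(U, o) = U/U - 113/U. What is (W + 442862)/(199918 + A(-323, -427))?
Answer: -11097634/6457395 ≈ -1.7186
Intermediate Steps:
A(U, o) = 1 - 113/U
W = -786442 (W = -2*393221 = -786442)
(W + 442862)/(199918 + A(-323, -427)) = (-786442 + 442862)/(199918 + (-113 - 323)/(-323)) = -343580/(199918 - 1/323*(-436)) = -343580/(199918 + 436/323) = -343580/64573950/323 = -343580*323/64573950 = -11097634/6457395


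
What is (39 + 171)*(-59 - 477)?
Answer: -112560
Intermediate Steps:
(39 + 171)*(-59 - 477) = 210*(-536) = -112560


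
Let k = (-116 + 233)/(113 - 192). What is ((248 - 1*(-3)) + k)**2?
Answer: 388562944/6241 ≈ 62260.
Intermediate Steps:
k = -117/79 (k = 117/(-79) = 117*(-1/79) = -117/79 ≈ -1.4810)
((248 - 1*(-3)) + k)**2 = ((248 - 1*(-3)) - 117/79)**2 = ((248 + 3) - 117/79)**2 = (251 - 117/79)**2 = (19712/79)**2 = 388562944/6241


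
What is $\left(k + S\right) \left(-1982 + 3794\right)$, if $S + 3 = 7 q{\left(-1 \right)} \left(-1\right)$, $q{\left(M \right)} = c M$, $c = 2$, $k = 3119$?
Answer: $5671560$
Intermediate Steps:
$q{\left(M \right)} = 2 M$
$S = 11$ ($S = -3 + 7 \cdot 2 \left(-1\right) \left(-1\right) = -3 + 7 \left(-2\right) \left(-1\right) = -3 - -14 = -3 + 14 = 11$)
$\left(k + S\right) \left(-1982 + 3794\right) = \left(3119 + 11\right) \left(-1982 + 3794\right) = 3130 \cdot 1812 = 5671560$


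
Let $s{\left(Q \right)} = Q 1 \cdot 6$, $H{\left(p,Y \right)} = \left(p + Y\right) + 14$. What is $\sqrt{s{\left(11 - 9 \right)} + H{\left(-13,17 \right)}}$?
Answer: $\sqrt{30} \approx 5.4772$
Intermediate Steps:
$H{\left(p,Y \right)} = 14 + Y + p$ ($H{\left(p,Y \right)} = \left(Y + p\right) + 14 = 14 + Y + p$)
$s{\left(Q \right)} = 6 Q$ ($s{\left(Q \right)} = Q 6 = 6 Q$)
$\sqrt{s{\left(11 - 9 \right)} + H{\left(-13,17 \right)}} = \sqrt{6 \left(11 - 9\right) + \left(14 + 17 - 13\right)} = \sqrt{6 \cdot 2 + 18} = \sqrt{12 + 18} = \sqrt{30}$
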